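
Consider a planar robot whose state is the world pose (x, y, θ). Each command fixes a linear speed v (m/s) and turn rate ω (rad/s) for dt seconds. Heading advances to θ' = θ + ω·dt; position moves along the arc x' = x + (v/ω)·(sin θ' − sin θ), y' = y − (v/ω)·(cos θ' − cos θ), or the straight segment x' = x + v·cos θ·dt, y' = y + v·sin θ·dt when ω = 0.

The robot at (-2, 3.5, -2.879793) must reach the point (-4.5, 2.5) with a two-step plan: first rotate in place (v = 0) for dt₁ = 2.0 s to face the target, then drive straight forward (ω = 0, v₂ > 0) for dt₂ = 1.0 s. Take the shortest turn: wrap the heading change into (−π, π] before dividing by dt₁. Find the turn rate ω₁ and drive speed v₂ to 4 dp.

heading to target = atan2(2.5−3.5, -4.5−-2) = -2.7611
Δθ = wrap(-2.7611 − -2.8798) = 0.1187; ω₁ = Δθ/dt₁ = 0.0594
distance = √((-4.5−-2)² + (2.5−3.5)²) = 2.6926; v₂ = distance/dt₂ = 2.6926

ω₁ = 0.0594, v₂ = 2.6926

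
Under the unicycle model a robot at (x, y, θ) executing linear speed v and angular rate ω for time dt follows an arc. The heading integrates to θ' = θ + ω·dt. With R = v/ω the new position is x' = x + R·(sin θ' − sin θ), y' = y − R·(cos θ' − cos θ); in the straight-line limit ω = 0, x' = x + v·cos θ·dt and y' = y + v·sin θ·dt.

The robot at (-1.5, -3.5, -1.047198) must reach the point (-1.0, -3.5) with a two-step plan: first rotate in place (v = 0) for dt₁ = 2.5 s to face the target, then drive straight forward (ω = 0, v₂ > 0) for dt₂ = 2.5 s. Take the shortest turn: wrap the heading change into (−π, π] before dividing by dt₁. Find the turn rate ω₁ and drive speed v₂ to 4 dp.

ω₁ = 0.4189, v₂ = 0.2000

heading to target = atan2(-3.5−-3.5, -1−-1.5) = 0.0000
Δθ = wrap(0.0000 − -1.0472) = 1.0472; ω₁ = Δθ/dt₁ = 0.4189
distance = √((-1−-1.5)² + (-3.5−-3.5)²) = 0.5000; v₂ = distance/dt₂ = 0.2000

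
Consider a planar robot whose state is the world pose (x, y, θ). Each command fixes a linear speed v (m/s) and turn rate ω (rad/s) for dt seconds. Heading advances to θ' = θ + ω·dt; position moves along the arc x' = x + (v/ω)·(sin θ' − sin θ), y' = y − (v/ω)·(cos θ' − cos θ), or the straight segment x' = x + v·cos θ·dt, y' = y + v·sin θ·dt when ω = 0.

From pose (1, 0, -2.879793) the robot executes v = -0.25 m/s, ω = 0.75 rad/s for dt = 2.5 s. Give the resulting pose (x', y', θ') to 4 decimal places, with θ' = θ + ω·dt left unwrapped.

θ' = -2.8798 + 0.75·2.5 = -1.0048
R = v/ω = -0.25/0.75 = -0.3333
x' = 1 + -0.3333·(sin -1.0048 − sin -2.8798) = 1.1951
y' = 0 − -0.3333·(cos -1.0048 − cos -2.8798) = 0.5007

(1.1951, 0.5007, -1.0048)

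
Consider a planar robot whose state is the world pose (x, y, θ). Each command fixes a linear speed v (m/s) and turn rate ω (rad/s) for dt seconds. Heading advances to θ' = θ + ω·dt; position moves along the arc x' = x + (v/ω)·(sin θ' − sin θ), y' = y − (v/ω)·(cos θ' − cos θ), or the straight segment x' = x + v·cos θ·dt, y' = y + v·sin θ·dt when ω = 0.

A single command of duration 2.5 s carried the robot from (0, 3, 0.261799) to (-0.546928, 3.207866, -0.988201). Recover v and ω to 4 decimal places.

Δθ = -0.988201 − 0.261799 = -1.250000
ω = Δθ/dt = -1.250000/2.5 = -0.5000
R = Δx/(sin θ' − sin θ) = 0.5000
v = R·ω = 0.5000·-0.5000 = -0.2500

v = -0.2500, ω = -0.5000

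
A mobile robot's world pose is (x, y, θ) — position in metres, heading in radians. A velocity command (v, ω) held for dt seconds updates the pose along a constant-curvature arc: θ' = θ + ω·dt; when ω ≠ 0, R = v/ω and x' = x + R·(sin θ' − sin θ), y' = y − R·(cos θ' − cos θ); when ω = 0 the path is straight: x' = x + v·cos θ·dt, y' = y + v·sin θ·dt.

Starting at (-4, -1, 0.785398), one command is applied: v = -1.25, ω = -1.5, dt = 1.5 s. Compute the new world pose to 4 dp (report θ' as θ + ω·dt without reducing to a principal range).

(-5.4179, -0.4991, -1.4646)

θ' = 0.7854 + -1.5·1.5 = -1.4646
R = v/ω = -1.25/-1.5 = 0.8333
x' = -4 + 0.8333·(sin -1.4646 − sin 0.7854) = -5.4179
y' = -1 − 0.8333·(cos -1.4646 − cos 0.7854) = -0.4991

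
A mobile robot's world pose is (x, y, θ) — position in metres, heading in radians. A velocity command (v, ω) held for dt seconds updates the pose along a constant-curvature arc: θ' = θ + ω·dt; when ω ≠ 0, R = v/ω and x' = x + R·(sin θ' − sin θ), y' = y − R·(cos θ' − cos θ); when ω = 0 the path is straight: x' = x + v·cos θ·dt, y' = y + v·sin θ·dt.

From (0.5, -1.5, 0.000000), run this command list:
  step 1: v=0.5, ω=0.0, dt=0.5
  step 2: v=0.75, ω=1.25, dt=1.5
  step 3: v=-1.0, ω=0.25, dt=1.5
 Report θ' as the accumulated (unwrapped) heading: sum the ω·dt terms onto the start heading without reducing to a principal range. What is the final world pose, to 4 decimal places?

(2.0265, -2.0348, 2.2500)

step 1: θ'=0.0000 (straight) → pose (0.7500, -1.5000, 0.0000)
step 2: θ'=1.8750 (R=0.6000) → pose (1.3225, -0.7203, 1.8750)
step 3: θ'=2.2500 (R=-4.0000) → pose (2.0265, -2.0348, 2.2500)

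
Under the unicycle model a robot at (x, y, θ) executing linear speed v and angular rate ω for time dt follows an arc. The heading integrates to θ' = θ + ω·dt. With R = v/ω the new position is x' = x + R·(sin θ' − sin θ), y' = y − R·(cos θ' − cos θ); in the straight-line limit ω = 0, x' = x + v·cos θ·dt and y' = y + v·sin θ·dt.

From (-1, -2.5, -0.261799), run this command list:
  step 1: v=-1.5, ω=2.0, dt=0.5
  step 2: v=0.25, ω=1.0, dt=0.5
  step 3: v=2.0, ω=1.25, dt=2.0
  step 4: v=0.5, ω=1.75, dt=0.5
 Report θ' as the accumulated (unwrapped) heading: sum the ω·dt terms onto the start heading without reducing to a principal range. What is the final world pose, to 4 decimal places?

step 1: θ'=0.7382 (R=-0.7500) → pose (-1.6988, -2.6697, 0.7382)
step 2: θ'=1.2382 (R=0.2500) → pose (-1.6308, -2.5664, 1.2382)
step 3: θ'=3.7382 (R=1.6000) → pose (-4.0420, -0.7204, 3.7382)
step 4: θ'=4.6132 (R=0.2857) → pose (-4.1658, -0.9285, 4.6132)

(-4.1658, -0.9285, 4.6132)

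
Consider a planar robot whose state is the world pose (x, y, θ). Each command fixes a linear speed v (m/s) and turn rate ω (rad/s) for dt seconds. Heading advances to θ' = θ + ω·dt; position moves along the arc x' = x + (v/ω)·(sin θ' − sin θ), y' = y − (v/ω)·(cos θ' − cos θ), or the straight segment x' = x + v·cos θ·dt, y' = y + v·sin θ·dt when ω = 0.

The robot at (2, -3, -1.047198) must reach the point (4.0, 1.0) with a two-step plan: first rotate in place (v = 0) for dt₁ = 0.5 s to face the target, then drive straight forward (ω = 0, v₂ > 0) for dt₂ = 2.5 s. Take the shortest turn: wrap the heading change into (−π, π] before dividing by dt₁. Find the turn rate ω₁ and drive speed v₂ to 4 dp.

heading to target = atan2(1−-3, 4−2) = 1.1071
Δθ = wrap(1.1071 − -1.0472) = 2.1543; ω₁ = Δθ/dt₁ = 4.3087
distance = √((4−2)² + (1−-3)²) = 4.4721; v₂ = distance/dt₂ = 1.7889

ω₁ = 4.3087, v₂ = 1.7889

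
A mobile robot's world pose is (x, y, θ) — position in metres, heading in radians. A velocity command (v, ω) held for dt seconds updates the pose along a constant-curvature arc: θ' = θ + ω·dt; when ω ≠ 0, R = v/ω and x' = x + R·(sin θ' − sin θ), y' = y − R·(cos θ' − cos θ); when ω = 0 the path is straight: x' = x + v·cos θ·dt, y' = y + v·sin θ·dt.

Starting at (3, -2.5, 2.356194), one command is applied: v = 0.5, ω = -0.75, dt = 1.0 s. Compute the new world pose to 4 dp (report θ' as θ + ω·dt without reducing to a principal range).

θ' = 2.3562 + -0.75·1.0 = 1.6062
R = v/ω = 0.5/-0.75 = -0.6667
x' = 3 + -0.6667·(sin 1.6062 − sin 2.3562) = 2.8052
y' = -2.5 − -0.6667·(cos 1.6062 − cos 2.3562) = -2.0522

(2.8052, -2.0522, 1.6062)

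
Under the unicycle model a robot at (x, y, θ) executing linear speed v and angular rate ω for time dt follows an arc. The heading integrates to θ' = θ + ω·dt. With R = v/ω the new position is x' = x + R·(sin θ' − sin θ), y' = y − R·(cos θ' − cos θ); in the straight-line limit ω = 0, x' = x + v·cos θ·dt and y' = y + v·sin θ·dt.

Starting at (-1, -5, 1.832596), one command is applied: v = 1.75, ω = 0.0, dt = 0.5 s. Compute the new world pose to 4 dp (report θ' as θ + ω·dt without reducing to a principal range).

(-1.2265, -4.1548, 1.8326)

θ' = 1.8326 + 0.0·0.5 = 1.8326
ω = 0 → straight: x' = -1 + 1.75·cos(1.8326)·0.5 = -1.2265
y' = -5 + 1.75·sin(1.8326)·0.5 = -4.1548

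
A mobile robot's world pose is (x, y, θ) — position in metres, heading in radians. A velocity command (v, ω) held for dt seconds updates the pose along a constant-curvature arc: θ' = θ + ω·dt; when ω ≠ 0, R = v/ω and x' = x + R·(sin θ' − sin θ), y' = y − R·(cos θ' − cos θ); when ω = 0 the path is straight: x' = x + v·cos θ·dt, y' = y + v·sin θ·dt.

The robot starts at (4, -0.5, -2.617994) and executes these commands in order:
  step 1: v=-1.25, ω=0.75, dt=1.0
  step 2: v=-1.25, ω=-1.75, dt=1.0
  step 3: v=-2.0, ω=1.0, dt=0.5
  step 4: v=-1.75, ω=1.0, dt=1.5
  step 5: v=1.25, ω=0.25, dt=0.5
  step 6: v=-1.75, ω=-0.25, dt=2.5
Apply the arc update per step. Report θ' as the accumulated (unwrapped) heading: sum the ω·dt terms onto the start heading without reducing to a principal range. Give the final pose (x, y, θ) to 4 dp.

step 1: θ'=-1.8680 (R=-1.6667) → pose (4.7603, 0.4553, -1.8680)
step 2: θ'=-3.6180 (R=0.7143) → pose (5.7708, 0.8809, -3.6180)
step 3: θ'=-3.1180 (R=-2.0000) → pose (6.7352, 0.6587, -3.1180)
step 4: θ'=-1.6180 (R=-1.7500) → pose (8.4419, 2.3257, -1.6180)
step 5: θ'=-1.4930 (R=5.0000) → pose (8.4515, 1.7012, -1.4930)
step 6: θ'=-2.1180 (R=7.0000) → pose (9.4524, 5.8873, -2.1180)

(9.4524, 5.8873, -2.1180)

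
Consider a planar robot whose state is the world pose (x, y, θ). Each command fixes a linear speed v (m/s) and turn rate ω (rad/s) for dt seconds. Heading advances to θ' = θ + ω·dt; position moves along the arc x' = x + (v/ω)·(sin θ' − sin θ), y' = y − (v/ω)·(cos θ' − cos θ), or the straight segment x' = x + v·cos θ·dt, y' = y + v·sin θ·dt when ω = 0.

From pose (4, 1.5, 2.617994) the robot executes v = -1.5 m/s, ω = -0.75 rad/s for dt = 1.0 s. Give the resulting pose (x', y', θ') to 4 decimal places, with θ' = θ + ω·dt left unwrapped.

(4.9123, 0.3536, 1.8680)

θ' = 2.6180 + -0.75·1.0 = 1.8680
R = v/ω = -1.5/-0.75 = 2.0000
x' = 4 + 2.0000·(sin 1.8680 − sin 2.6180) = 4.9123
y' = 1.5 − 2.0000·(cos 1.8680 − cos 2.6180) = 0.3536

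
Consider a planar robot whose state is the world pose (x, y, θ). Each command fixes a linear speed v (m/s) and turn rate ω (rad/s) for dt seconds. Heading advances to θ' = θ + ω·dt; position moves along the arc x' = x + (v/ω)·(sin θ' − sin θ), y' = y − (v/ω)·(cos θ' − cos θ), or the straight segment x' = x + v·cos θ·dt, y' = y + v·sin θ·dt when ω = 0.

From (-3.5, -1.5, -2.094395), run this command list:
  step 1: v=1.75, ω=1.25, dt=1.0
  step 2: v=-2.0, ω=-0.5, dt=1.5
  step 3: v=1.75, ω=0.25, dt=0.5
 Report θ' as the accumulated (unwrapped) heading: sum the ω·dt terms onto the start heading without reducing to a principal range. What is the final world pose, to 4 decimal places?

(-4.3088, -1.2525, -1.4694)

step 1: θ'=-0.8444 (R=1.4000) → pose (-3.3342, -3.1299, -0.8444)
step 2: θ'=-1.5944 (R=4.0000) → pose (-4.3428, -0.3787, -1.5944)
step 3: θ'=-1.4694 (R=7.0000) → pose (-4.3088, -1.2525, -1.4694)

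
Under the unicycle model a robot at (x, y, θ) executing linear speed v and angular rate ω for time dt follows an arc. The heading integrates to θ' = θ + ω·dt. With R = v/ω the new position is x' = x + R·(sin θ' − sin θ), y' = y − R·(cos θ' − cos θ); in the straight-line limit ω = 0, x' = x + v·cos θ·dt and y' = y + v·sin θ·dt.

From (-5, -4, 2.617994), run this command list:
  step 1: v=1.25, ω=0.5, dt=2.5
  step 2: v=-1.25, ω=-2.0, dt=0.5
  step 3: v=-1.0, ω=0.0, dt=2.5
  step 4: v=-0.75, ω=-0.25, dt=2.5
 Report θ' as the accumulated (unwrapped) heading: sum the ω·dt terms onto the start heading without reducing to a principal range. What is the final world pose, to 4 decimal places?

step 1: θ'=3.8680 (R=2.5000) → pose (-7.9105, -4.2961, 3.8680)
step 2: θ'=2.8680 (R=0.6250) → pose (-7.3265, -4.1616, 2.8680)
step 3: θ'=2.8680 (straight) → pose (-4.9195, -4.8371, 2.8680)
step 4: θ'=2.2430 (R=3.0000) → pose (-3.3827, -5.8574, 2.2430)

(-3.3827, -5.8574, 2.2430)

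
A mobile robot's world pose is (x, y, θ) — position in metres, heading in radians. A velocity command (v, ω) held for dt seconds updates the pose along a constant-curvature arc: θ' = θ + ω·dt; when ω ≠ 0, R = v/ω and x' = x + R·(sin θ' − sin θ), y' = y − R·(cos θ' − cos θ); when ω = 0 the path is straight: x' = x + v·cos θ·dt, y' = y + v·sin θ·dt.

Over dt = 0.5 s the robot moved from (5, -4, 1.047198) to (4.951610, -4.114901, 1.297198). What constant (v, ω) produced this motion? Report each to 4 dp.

v = -0.2500, ω = 0.5000

Δθ = 1.297198 − 1.047198 = 0.250000
ω = Δθ/dt = 0.250000/0.5 = 0.5000
R = −Δy/(cos θ' − cos θ) = -0.5000
v = R·ω = -0.5000·0.5000 = -0.2500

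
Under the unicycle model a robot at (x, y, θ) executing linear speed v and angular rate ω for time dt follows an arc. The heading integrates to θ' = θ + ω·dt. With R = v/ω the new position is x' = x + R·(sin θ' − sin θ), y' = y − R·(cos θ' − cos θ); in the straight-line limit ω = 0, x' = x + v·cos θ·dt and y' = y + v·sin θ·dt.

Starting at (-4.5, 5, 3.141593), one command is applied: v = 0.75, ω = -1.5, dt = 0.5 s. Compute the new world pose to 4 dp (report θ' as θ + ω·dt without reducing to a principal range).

θ' = 3.1416 + -1.5·0.5 = 2.3916
R = v/ω = 0.75/-1.5 = -0.5000
x' = -4.5 + -0.5000·(sin 2.3916 − sin 3.1416) = -4.8408
y' = 5 − -0.5000·(cos 2.3916 − cos 3.1416) = 5.1342

(-4.8408, 5.1342, 2.3916)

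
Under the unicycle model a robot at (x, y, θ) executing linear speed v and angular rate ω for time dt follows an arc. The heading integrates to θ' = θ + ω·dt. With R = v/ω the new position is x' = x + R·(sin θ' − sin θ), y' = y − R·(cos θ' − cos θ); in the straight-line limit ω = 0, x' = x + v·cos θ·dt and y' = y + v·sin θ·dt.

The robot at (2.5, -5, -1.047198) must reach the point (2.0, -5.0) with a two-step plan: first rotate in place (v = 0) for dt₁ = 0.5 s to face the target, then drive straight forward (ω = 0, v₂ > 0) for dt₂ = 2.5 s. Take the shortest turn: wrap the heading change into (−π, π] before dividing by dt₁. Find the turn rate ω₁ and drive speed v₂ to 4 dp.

heading to target = atan2(-5−-5, 2−2.5) = 3.1416
Δθ = wrap(3.1416 − -1.0472) = -2.0944; ω₁ = Δθ/dt₁ = -4.1888
distance = √((2−2.5)² + (-5−-5)²) = 0.5000; v₂ = distance/dt₂ = 0.2000

ω₁ = -4.1888, v₂ = 0.2000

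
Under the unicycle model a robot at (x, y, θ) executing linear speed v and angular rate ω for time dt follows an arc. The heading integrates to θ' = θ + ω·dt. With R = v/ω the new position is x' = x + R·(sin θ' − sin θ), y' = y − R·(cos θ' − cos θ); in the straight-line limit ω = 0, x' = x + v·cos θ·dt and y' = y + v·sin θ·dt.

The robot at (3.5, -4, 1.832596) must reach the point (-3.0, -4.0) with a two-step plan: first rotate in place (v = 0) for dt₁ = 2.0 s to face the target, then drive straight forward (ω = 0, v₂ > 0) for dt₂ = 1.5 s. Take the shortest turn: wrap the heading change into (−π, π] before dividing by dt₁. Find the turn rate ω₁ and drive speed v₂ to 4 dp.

ω₁ = 0.6545, v₂ = 4.3333

heading to target = atan2(-4−-4, -3−3.5) = 3.1416
Δθ = wrap(3.1416 − 1.8326) = 1.3090; ω₁ = Δθ/dt₁ = 0.6545
distance = √((-3−3.5)² + (-4−-4)²) = 6.5000; v₂ = distance/dt₂ = 4.3333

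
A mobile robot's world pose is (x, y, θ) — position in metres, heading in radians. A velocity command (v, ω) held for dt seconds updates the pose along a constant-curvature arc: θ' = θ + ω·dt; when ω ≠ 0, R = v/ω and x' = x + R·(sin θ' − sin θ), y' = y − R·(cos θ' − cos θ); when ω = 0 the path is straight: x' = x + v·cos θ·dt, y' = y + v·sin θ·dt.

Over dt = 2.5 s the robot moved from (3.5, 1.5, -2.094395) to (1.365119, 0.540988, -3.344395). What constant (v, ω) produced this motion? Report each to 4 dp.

v = 1.0000, ω = -0.5000

Δθ = -3.344395 − -2.094395 = -1.250000
ω = Δθ/dt = -1.250000/2.5 = -0.5000
R = Δx/(sin θ' − sin θ) = -2.0000
v = R·ω = -2.0000·-0.5000 = 1.0000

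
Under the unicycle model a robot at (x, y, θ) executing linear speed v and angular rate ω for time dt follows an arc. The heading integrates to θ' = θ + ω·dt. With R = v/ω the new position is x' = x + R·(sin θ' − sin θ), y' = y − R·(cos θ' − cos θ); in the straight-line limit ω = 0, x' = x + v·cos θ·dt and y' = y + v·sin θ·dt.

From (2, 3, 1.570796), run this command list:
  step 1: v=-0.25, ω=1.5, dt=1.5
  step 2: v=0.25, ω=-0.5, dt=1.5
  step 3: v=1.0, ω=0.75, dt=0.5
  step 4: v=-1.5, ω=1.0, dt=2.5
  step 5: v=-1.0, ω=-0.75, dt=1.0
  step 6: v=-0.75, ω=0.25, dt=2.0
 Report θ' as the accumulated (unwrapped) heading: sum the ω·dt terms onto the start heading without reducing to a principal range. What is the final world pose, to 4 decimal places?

(-0.2574, 7.2905, 5.6958)

step 1: θ'=3.8208 (R=-0.1667) → pose (2.2714, 2.8703, 3.8208)
step 2: θ'=3.0708 (R=-0.5000) → pose (1.9219, 2.7606, 3.0708)
step 3: θ'=3.4458 (R=1.3333) → pose (1.4282, 2.7027, 3.4458)
step 4: θ'=5.9458 (R=-1.5000) → pose (1.4754, 5.5493, 5.9458)
step 5: θ'=5.1958 (R=1.3333) → pose (0.7363, 6.1877, 5.1958)
step 6: θ'=5.6958 (R=-3.0000) → pose (-0.2574, 7.2905, 5.6958)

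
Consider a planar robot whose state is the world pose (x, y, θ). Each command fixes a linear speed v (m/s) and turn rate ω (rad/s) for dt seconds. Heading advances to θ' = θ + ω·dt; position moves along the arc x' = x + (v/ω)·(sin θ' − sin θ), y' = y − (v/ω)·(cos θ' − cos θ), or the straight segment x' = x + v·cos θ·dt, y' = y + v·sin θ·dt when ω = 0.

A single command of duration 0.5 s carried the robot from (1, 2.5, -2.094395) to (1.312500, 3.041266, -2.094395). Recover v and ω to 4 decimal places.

v = -1.2500, ω = 0.0000

Δθ = -2.094395 − -2.094395 = 0.000000
ω = Δθ/dt = 0.000000/0.5 = 0.0000
ω = 0 → v = (Δx·cos θ + Δy·sin θ)/dt = -1.2500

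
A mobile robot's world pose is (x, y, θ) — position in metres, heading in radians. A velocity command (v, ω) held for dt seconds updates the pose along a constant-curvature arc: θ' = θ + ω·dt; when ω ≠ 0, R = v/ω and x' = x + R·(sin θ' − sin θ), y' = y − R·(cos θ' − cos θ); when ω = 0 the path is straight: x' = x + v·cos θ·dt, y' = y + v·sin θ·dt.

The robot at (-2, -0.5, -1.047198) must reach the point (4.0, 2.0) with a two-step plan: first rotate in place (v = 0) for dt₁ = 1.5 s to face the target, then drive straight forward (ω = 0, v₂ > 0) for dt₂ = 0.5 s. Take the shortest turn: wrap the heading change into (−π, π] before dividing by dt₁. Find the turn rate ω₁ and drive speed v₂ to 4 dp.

ω₁ = 0.9613, v₂ = 13.0000

heading to target = atan2(2−-0.5, 4−-2) = 0.3948
Δθ = wrap(0.3948 − -1.0472) = 1.4420; ω₁ = Δθ/dt₁ = 0.9613
distance = √((4−-2)² + (2−-0.5)²) = 6.5000; v₂ = distance/dt₂ = 13.0000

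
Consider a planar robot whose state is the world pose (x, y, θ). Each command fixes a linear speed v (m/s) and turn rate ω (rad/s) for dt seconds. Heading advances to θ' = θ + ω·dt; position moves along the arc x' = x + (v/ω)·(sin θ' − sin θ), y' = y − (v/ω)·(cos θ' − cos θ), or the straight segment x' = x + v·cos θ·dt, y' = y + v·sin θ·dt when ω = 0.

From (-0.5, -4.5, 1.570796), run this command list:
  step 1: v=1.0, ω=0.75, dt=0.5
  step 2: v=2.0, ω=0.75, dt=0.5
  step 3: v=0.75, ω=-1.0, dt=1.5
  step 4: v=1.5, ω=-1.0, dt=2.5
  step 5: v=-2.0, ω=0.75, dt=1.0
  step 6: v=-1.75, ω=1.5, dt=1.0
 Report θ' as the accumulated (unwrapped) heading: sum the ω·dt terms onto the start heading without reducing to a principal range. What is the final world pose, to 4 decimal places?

(-0.6138, -1.1650, 0.5708)

step 1: θ'=1.9458 (R=1.3333) → pose (-0.5927, -4.0116, 1.9458)
step 2: θ'=2.3208 (R=2.6667) → pose (-1.1228, -3.1707, 2.3208)
step 3: θ'=0.8208 (R=-0.7500) → pose (-1.1228, -2.1482, 0.8208)
step 4: θ'=-1.6792 (R=-1.5000) → pose (1.4659, -3.3330, -1.6792)
step 5: θ'=-0.9292 (R=-2.6667) → pose (0.9513, -1.4485, -0.9292)
step 6: θ'=0.5708 (R=-1.1667) → pose (-0.6138, -1.1650, 0.5708)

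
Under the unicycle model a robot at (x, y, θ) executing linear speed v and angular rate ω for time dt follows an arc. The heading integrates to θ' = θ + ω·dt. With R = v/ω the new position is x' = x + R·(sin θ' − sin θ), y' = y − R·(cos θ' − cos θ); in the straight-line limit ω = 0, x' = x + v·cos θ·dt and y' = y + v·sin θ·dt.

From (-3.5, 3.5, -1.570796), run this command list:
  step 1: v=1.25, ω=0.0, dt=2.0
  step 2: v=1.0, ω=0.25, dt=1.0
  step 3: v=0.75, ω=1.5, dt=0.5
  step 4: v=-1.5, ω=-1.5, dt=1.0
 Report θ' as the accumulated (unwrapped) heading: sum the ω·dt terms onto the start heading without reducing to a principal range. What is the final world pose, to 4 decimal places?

(-3.4986, 1.0342, -2.0708)

step 1: θ'=-1.5708 (straight) → pose (-3.5000, 1.0000, -1.5708)
step 2: θ'=-1.3208 (R=4.0000) → pose (-3.3756, 0.0104, -1.3208)
step 3: θ'=-0.5708 (R=0.5000) → pose (-3.1613, -0.2866, -0.5708)
step 4: θ'=-2.0708 (R=1.0000) → pose (-3.4986, 1.0342, -2.0708)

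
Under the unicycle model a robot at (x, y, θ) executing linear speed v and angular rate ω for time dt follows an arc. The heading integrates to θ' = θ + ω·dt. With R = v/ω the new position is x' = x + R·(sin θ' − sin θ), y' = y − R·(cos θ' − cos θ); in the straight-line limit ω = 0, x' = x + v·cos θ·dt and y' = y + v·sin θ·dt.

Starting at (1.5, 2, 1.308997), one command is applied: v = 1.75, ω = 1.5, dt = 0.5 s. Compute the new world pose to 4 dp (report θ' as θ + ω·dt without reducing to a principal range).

(1.4035, 2.8492, 2.0590)

θ' = 1.3090 + 1.5·0.5 = 2.0590
R = v/ω = 1.75/1.5 = 1.1667
x' = 1.5 + 1.1667·(sin 2.0590 − sin 1.3090) = 1.4035
y' = 2 − 1.1667·(cos 2.0590 − cos 1.3090) = 2.8492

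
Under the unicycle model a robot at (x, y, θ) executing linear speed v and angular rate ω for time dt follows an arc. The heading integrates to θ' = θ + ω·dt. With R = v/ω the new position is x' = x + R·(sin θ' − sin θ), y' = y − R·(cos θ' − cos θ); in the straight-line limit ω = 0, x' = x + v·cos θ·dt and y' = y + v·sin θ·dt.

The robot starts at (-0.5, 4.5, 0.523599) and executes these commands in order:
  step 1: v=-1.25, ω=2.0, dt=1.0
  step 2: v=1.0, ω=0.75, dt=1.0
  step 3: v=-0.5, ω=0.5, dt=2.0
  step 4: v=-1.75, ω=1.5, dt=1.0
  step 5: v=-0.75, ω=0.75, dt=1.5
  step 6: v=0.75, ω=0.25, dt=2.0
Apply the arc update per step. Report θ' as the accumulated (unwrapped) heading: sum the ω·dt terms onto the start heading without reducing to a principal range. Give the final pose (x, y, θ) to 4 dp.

(-1.3138, 6.8387, 7.3986)

step 1: θ'=2.5236 (R=-0.6250) → pose (-0.5496, 3.4493, 2.5236)
step 2: θ'=3.2736 (R=1.3333) → pose (-1.4977, 3.6843, 3.2736)
step 3: θ'=4.2736 (R=-1.0000) → pose (-0.7240, 4.2508, 4.2736)
step 4: θ'=5.7736 (R=-1.1667) → pose (-1.2110, 5.7649, 5.7736)
step 5: θ'=6.8986 (R=-1.0000) → pose (-2.2762, 5.7085, 6.8986)
step 6: θ'=7.3986 (R=3.0000) → pose (-1.3138, 6.8387, 7.3986)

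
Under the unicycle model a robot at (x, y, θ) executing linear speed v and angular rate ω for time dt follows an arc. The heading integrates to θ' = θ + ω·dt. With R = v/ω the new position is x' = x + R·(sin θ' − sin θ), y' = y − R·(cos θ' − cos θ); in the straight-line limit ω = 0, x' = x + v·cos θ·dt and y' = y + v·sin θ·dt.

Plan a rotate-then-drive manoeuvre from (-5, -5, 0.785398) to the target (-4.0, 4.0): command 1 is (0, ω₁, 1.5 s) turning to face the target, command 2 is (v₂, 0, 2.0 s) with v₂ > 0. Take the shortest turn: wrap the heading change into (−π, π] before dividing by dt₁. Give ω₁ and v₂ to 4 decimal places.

heading to target = atan2(4−-5, -4−-5) = 1.4601
Δθ = wrap(1.4601 − 0.7854) = 0.6747; ω₁ = Δθ/dt₁ = 0.4498
distance = √((-4−-5)² + (4−-5)²) = 9.0554; v₂ = distance/dt₂ = 4.5277

ω₁ = 0.4498, v₂ = 4.5277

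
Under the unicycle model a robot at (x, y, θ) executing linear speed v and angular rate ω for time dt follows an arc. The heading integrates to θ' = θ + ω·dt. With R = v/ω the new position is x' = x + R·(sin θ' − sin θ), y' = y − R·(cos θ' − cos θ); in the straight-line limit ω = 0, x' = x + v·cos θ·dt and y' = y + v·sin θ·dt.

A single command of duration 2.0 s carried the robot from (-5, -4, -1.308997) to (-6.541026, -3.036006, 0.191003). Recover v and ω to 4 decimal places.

v = -1.0000, ω = 0.7500

Δθ = 0.191003 − -1.308997 = 1.500000
ω = Δθ/dt = 1.500000/2.0 = 0.7500
R = Δx/(sin θ' − sin θ) = -1.3333
v = R·ω = -1.3333·0.7500 = -1.0000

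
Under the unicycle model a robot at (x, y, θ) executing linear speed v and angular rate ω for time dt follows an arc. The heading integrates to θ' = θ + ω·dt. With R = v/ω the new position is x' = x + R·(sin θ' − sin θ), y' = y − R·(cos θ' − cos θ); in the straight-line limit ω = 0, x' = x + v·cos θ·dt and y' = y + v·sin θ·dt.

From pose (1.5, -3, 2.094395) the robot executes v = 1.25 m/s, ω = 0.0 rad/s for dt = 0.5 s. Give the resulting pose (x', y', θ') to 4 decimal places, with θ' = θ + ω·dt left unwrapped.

θ' = 2.0944 + 0.0·0.5 = 2.0944
ω = 0 → straight: x' = 1.5 + 1.25·cos(2.0944)·0.5 = 1.1875
y' = -3 + 1.25·sin(2.0944)·0.5 = -2.4587

(1.1875, -2.4587, 2.0944)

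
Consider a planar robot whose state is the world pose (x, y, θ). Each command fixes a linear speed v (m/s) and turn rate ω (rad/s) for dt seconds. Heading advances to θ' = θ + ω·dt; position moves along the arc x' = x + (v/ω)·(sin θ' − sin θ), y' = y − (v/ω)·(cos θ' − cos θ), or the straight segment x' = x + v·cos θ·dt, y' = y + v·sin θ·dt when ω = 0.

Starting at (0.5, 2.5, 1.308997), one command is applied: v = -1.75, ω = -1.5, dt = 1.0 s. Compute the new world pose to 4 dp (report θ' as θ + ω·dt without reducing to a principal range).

θ' = 1.3090 + -1.5·1.0 = -0.1910
R = v/ω = -1.75/-1.5 = 1.1667
x' = 0.5 + 1.1667·(sin -0.1910 − sin 1.3090) = -0.8484
y' = 2.5 − 1.1667·(cos -0.1910 − cos 1.3090) = 1.6565

(-0.8484, 1.6565, -0.1910)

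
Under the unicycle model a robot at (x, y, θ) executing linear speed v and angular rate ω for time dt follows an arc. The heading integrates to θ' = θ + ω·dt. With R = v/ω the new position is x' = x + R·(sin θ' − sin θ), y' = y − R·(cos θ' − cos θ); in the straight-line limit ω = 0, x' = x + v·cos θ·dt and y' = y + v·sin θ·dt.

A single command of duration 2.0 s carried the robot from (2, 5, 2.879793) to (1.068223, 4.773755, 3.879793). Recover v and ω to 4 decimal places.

Δθ = 3.879793 − 2.879793 = 1.000000
ω = Δθ/dt = 1.000000/2.0 = 0.5000
R = Δx/(sin θ' − sin θ) = 1.0000
v = R·ω = 1.0000·0.5000 = 0.5000

v = 0.5000, ω = 0.5000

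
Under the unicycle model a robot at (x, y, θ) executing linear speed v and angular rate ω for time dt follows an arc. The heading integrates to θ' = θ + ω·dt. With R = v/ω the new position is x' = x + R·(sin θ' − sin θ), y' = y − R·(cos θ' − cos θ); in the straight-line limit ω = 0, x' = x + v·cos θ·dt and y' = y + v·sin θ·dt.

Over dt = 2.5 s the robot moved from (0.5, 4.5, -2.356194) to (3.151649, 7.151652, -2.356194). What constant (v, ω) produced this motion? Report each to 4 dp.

v = -1.5000, ω = 0.0000

Δθ = -2.356194 − -2.356194 = 0.000000
ω = Δθ/dt = 0.000000/2.5 = 0.0000
ω = 0 → v = (Δx·cos θ + Δy·sin θ)/dt = -1.5000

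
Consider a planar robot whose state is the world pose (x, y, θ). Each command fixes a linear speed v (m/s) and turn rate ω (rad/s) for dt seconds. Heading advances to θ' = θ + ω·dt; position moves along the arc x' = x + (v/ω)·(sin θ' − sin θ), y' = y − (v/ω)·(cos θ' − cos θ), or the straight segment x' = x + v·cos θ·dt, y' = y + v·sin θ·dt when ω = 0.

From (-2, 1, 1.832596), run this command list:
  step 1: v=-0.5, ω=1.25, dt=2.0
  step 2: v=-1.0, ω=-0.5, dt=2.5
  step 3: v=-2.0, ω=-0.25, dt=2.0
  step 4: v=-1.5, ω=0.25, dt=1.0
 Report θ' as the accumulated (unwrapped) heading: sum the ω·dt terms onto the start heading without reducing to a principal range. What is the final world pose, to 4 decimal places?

step 1: θ'=4.3326 (R=-0.4000) → pose (-1.2421, 0.9552, 4.3326)
step 2: θ'=3.0826 (R=2.0000) → pose (0.7333, 2.2103, 3.0826)
step 3: θ'=2.5826 (R=8.0000) → pose (4.5043, 1.0065, 2.5826)
step 4: θ'=2.8326 (R=-6.0000) → pose (5.8617, 0.3774, 2.8326)

(5.8617, 0.3774, 2.8326)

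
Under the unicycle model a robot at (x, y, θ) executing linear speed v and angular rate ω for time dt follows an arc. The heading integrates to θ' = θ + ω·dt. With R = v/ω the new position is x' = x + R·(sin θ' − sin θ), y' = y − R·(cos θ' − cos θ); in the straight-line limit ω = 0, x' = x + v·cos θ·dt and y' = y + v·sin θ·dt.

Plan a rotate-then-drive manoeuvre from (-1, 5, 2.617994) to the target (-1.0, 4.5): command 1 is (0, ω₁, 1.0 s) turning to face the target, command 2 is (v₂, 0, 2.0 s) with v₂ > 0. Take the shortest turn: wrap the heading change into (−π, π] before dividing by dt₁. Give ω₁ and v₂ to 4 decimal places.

ω₁ = 2.0944, v₂ = 0.2500

heading to target = atan2(4.5−5, -1−-1) = -1.5708
Δθ = wrap(-1.5708 − 2.6180) = 2.0944; ω₁ = Δθ/dt₁ = 2.0944
distance = √((-1−-1)² + (4.5−5)²) = 0.5000; v₂ = distance/dt₂ = 0.2500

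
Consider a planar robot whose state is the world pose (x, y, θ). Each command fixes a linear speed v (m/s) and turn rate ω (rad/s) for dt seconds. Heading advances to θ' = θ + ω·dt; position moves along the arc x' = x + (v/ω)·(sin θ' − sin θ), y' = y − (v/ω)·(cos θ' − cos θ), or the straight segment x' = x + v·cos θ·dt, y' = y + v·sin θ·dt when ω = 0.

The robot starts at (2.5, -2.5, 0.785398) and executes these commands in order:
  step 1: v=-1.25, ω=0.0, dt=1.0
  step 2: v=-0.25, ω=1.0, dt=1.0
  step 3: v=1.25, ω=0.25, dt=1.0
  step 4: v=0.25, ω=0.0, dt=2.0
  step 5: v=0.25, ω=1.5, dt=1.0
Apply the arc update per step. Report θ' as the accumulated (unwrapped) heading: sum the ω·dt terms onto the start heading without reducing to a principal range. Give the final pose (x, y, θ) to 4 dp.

step 1: θ'=0.7854 (straight) → pose (1.6161, -3.3839, 0.7854)
step 2: θ'=1.7854 (R=-0.2500) → pose (1.5486, -3.6139, 1.7854)
step 3: θ'=2.0354 (R=5.0000) → pose (1.1333, -2.4384, 2.0354)
step 4: θ'=2.0354 (straight) → pose (0.9093, -1.9914, 2.0354)
step 5: θ'=3.5354 (R=0.1667) → pose (0.6963, -1.9121, 3.5354)

(0.6963, -1.9121, 3.5354)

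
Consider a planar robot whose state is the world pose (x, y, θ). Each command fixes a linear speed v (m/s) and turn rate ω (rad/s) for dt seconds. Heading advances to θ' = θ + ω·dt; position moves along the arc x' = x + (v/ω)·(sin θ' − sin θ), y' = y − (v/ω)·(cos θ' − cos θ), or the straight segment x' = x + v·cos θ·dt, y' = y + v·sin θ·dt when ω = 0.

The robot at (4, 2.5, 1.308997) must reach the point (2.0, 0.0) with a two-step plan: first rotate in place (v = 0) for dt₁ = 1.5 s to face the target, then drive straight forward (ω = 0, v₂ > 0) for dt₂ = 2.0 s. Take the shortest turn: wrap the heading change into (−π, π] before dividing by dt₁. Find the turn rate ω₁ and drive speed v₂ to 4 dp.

heading to target = atan2(0−2.5, 2−4) = -2.2455
Δθ = wrap(-2.2455 − 1.3090) = 2.7287; ω₁ = Δθ/dt₁ = 1.8191
distance = √((2−4)² + (0−2.5)²) = 3.2016; v₂ = distance/dt₂ = 1.6008

ω₁ = 1.8191, v₂ = 1.6008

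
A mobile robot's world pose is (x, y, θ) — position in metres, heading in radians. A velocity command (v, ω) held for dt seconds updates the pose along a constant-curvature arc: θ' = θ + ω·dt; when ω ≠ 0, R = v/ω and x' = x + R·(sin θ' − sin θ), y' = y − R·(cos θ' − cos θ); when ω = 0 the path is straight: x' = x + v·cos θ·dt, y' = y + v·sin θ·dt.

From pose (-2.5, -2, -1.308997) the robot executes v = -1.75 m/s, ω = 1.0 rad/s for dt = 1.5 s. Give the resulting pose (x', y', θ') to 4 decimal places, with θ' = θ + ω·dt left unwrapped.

(-4.5226, -0.7348, 0.1910)

θ' = -1.3090 + 1.0·1.5 = 0.1910
R = v/ω = -1.75/1.0 = -1.7500
x' = -2.5 + -1.7500·(sin 0.1910 − sin -1.3090) = -4.5226
y' = -2 − -1.7500·(cos 0.1910 − cos -1.3090) = -0.7348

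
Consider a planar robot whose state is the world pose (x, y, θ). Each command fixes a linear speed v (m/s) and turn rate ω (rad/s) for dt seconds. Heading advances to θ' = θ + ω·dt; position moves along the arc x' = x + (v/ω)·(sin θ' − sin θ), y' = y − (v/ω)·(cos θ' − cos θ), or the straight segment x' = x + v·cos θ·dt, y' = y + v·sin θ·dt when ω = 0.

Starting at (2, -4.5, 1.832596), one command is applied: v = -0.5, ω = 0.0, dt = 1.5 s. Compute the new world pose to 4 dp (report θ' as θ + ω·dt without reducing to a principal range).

θ' = 1.8326 + 0.0·1.5 = 1.8326
ω = 0 → straight: x' = 2 + -0.5·cos(1.8326)·1.5 = 2.1941
y' = -4.5 + -0.5·sin(1.8326)·1.5 = -5.2244

(2.1941, -5.2244, 1.8326)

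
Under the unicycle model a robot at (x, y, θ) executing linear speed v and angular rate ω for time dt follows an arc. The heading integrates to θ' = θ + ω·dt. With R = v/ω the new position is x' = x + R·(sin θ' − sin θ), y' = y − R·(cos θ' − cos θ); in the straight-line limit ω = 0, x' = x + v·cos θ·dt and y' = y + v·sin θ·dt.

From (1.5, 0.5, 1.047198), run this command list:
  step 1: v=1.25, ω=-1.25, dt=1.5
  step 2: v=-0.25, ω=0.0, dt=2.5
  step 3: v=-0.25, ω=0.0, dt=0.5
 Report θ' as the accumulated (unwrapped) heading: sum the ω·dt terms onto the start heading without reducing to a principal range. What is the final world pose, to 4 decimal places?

(2.5951, 1.2288, -0.8278)

step 1: θ'=-0.8278 (R=-1.0000) → pose (3.1025, 0.6765, -0.8278)
step 2: θ'=-0.8278 (straight) → pose (2.6797, 1.1368, -0.8278)
step 3: θ'=-0.8278 (straight) → pose (2.5951, 1.2288, -0.8278)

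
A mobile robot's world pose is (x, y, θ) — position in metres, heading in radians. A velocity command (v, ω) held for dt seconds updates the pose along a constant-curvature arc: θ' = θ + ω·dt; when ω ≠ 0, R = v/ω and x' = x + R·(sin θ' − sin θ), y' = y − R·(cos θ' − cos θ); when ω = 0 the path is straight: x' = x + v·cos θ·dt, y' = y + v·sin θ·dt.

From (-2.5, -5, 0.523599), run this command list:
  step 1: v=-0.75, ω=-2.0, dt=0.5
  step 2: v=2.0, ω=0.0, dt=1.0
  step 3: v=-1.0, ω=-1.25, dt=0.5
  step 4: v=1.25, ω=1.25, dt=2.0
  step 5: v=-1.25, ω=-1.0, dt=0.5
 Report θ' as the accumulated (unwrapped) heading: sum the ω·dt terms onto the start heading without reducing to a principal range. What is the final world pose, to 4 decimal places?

(0.1948, -5.8598, 0.8986)

step 1: θ'=-0.4764 (R=0.3750) → pose (-2.8595, -5.0085, -0.4764)
step 2: θ'=-0.4764 (straight) → pose (-1.0822, -5.9257, -0.4764)
step 3: θ'=-1.1014 (R=0.8000) → pose (-1.4288, -5.5766, -1.1014)
step 4: θ'=1.3986 (R=1.0000) → pose (0.4483, -5.2956, 1.3986)
step 5: θ'=0.8986 (R=1.2500) → pose (0.1948, -5.8598, 0.8986)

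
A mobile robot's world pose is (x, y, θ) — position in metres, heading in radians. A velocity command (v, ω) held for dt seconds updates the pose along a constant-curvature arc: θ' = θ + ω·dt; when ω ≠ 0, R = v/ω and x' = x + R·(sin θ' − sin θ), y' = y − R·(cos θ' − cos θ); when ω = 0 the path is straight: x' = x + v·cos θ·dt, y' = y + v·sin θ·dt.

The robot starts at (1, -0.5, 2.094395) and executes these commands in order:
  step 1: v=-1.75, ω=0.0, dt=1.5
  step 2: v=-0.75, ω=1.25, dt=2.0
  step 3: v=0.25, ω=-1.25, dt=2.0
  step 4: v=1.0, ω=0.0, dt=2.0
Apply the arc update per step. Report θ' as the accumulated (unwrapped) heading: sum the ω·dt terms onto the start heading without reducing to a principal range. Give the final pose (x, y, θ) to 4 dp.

(2.0561, -0.8884, 2.0944)

step 1: θ'=2.0944 (straight) → pose (2.3125, -2.7733, 2.0944)
step 2: θ'=4.5944 (R=-0.6000) → pose (3.4279, -2.5439, 4.5944)
step 3: θ'=2.0944 (R=-0.2000) → pose (3.0561, -2.6204, 2.0944)
step 4: θ'=2.0944 (straight) → pose (2.0561, -0.8884, 2.0944)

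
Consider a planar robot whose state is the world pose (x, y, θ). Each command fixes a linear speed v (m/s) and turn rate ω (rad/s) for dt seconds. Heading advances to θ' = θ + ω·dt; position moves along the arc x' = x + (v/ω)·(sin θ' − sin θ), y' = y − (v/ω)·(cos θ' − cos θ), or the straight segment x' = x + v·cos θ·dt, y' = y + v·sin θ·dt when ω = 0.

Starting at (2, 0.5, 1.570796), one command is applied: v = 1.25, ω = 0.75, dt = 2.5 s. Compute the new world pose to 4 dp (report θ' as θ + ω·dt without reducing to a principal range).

(-0.1659, 2.0901, 3.4458)

θ' = 1.5708 + 0.75·2.5 = 3.4458
R = v/ω = 1.25/0.75 = 1.6667
x' = 2 + 1.6667·(sin 3.4458 − sin 1.5708) = -0.1659
y' = 0.5 − 1.6667·(cos 3.4458 − cos 1.5708) = 2.0901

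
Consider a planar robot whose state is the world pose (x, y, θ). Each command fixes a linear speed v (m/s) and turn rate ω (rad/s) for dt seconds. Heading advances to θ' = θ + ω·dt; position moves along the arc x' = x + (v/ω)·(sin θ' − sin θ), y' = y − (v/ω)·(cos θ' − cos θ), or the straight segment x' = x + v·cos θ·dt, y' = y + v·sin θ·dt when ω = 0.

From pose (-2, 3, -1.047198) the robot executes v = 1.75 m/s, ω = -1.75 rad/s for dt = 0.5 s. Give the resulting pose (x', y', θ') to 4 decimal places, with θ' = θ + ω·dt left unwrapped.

θ' = -1.0472 + -1.75·0.5 = -1.9222
R = v/ω = 1.75/-1.75 = -1.0000
x' = -2 + -1.0000·(sin -1.9222 − sin -1.0472) = -1.9271
y' = 3 − -1.0000·(cos -1.9222 − cos -1.0472) = 2.1558

(-1.9271, 2.1558, -1.9222)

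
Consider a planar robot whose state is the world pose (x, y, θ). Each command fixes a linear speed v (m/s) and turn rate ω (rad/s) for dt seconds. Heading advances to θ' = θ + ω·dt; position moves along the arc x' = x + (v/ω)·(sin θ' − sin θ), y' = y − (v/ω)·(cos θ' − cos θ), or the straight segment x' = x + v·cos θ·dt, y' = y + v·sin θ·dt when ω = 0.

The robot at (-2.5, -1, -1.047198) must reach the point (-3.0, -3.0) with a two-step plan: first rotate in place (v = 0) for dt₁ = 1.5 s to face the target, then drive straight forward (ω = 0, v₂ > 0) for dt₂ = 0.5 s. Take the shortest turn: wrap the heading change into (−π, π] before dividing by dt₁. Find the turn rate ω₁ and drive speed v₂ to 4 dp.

ω₁ = -0.5124, v₂ = 4.1231

heading to target = atan2(-3−-1, -3−-2.5) = -1.8158
Δθ = wrap(-1.8158 − -1.0472) = -0.7686; ω₁ = Δθ/dt₁ = -0.5124
distance = √((-3−-2.5)² + (-3−-1)²) = 2.0616; v₂ = distance/dt₂ = 4.1231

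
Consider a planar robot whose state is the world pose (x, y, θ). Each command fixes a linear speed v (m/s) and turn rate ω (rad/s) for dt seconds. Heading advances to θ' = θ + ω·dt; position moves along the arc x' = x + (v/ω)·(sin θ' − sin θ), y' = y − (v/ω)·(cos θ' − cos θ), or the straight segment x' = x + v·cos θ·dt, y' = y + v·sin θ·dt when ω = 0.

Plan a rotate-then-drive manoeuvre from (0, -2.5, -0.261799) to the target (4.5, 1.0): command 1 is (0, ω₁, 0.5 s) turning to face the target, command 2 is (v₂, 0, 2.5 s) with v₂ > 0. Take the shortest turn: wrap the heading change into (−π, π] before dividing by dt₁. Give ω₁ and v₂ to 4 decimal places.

ω₁ = 1.8457, v₂ = 2.2804

heading to target = atan2(1−-2.5, 4.5−0) = 0.6610
Δθ = wrap(0.6610 − -0.2618) = 0.9228; ω₁ = Δθ/dt₁ = 1.8457
distance = √((4.5−0)² + (1−-2.5)²) = 5.7009; v₂ = distance/dt₂ = 2.2804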